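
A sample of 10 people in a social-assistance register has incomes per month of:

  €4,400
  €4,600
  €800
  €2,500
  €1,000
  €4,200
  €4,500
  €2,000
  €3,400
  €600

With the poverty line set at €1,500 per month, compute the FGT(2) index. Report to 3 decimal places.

0.069

Incomes under z: €600, €800, €1,000 (q = 3 of N = 10).
Relative gaps: (1500−600)/1500 = 0.6000; (1500−800)/1500 = 0.4667; (1500−1000)/1500 = 0.3333.
Squared: 0.3600; 0.2178; 0.1111.
Sum = 0.688889; P₂ = 0.688889 / 10 = 0.069.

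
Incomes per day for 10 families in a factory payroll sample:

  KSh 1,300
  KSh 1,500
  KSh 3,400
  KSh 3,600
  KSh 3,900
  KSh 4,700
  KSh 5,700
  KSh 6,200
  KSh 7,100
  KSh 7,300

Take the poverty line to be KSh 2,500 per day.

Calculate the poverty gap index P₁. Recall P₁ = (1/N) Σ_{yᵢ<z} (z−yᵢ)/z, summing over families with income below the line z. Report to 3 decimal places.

Below z: KSh 1,300, KSh 1,500 (q = 2 of N = 10).
Relative gaps: (2500−1300)/2500 = 0.4800; (2500−1500)/2500 = 0.4000.
Sum of shortfalls = 0.880000; P₁ averages over all N: 0.880000 / 10 = 0.088.

0.088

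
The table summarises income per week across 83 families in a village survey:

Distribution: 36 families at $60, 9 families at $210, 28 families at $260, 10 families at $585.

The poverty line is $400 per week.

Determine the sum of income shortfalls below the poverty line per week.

Poor units: 36×$60, 9×$210, 28×$260 (q = 73 of N = 83).
Individual gaps: 36×(400−60) = 12240; 9×(400−210) = 1710; 28×(400−260) = 3920.
Aggregate gap = $17,870.

$17,870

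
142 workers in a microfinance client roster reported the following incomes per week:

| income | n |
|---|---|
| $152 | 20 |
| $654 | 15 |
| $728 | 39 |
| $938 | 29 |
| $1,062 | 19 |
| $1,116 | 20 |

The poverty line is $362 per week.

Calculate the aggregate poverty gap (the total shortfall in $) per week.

Below the line: 20×$152 (q = 20 of N = 142).
Individual gaps: 20×(362−152) = 4200.
Aggregate gap = $4,200.

$4,200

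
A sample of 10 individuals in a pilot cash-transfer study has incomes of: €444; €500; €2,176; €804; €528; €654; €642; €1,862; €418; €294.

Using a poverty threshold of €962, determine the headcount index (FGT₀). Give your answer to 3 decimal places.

0.800

8 of the 10 individuals have income below €962.
H = 8/10 = 0.800.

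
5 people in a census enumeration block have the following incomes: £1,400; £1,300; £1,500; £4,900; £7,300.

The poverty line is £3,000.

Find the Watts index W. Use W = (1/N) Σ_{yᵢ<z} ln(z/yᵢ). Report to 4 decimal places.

Poor units: £1,300, £1,400, £1,500 (q = 3 of N = 5).
Log gaps: ln(3000/1300) = 0.8362; ln(3000/1400) = 0.7621; ln(3000/1500) = 0.6931.
W = 2.291535 / 5 = 0.4583.

0.4583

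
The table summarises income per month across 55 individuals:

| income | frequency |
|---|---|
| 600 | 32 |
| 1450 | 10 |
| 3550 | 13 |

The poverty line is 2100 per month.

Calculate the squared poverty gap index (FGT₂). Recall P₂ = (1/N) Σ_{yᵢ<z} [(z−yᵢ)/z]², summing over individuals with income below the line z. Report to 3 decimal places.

0.314

Poor units: 32×600, 10×1450 (q = 42 of N = 55).
Relative gaps: (2100−600)/2100 = 0.7143 (×32); (2100−1450)/2100 = 0.3095 (×10).
Squared: 0.5102 (×32); 0.0958 (×10).
Sum = 17.284580; P₂ = 17.284580 / 55 = 0.314.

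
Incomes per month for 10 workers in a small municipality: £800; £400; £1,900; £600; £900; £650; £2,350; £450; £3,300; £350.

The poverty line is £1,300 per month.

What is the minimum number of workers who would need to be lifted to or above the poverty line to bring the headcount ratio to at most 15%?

6

Currently q = 7 of N = 10 are below the line (H = 0.700).
A headcount ratio of at most 15% allows at most ⌊0.15 × 10⌋ = 1 poor workers.
So at least 7 − 1 = 6 must be lifted.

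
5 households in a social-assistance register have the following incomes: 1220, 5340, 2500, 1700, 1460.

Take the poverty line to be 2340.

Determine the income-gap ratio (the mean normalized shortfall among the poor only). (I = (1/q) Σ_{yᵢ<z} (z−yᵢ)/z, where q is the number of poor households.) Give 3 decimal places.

Incomes under z: 1220, 1460, 1700 (q = 3 of N = 5).
Relative gaps: 0.4786, 0.3761, 0.2735; sum = 1.128205.
The income-gap ratio divides by q (the poor only): 1.128205 / 3 = 0.376.

0.376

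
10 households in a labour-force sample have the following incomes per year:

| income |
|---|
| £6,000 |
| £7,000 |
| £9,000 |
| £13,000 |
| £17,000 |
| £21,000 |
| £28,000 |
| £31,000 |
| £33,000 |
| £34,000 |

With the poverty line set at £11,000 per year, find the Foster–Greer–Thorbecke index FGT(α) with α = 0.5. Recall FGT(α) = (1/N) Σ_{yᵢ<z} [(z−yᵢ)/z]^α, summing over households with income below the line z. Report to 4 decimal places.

0.1704

Below z: £6,000, £7,000, £9,000 (q = 3 of N = 10).
Shortfall ratios: (11000−6000)/11000 = 0.4545; (11000−7000)/11000 = 0.3636; (11000−9000)/11000 = 0.1818.
Raised to α = 0.5: 0.67420; 0.60302; 0.42640.
Sum = 1.703624; FGT(0.5) = 1.703624 / 10 = 0.1704.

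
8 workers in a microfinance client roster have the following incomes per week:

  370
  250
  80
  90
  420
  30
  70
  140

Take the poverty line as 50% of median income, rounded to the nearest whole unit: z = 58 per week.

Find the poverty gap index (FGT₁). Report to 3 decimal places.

0.060

Incomes under z: 30 (q = 1 of N = 8).
Relative gaps: (58−30)/58 = 0.4828.
Sum of shortfalls = 0.482759; P₁ averages over all N: 0.482759 / 8 = 0.060.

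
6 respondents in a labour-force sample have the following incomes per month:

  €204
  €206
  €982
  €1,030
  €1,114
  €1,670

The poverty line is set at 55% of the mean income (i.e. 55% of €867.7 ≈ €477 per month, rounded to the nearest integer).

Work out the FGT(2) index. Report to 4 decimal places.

Below z: €204, €206 (q = 2 of N = 6).
Normalized shortfalls: (477−204)/477 = 0.5723; (477−206)/477 = 0.5681.
Squared: 0.3276; 0.3228.
Sum = 0.650335; P₂ = 0.650335 / 6 = 0.1084.

0.1084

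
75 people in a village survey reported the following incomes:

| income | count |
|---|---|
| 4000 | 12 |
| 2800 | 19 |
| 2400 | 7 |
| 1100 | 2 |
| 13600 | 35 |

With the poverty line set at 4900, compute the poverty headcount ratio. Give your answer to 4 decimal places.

0.5333

40 of the 75 people have income below 4900.
H = 40/75 = 0.5333.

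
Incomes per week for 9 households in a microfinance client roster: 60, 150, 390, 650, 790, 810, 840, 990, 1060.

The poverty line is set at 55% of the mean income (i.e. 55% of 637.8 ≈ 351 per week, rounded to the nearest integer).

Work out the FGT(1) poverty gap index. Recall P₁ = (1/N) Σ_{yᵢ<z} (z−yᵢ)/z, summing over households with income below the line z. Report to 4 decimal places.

Below the line: 60, 150 (q = 2 of N = 9).
Shortfall ratios: (351−60)/351 = 0.8291; (351−150)/351 = 0.5726.
Σ = 1.401709. Dividing by the full population N = 9 gives P₁ = 0.1557.

0.1557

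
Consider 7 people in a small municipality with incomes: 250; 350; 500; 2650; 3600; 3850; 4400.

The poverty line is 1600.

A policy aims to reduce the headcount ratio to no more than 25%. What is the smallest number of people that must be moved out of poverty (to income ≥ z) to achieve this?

3 of the 7 people are poor, so H = 3/7 = 0.429.
A headcount ratio of at most 25% allows at most ⌊0.25 × 7⌋ = 1 poor people.
So at least 3 − 1 = 2 must be lifted.

2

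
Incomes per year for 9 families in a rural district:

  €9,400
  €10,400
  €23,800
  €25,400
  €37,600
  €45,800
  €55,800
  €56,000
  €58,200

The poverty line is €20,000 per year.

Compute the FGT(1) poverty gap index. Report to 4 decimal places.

Below z: €9,400, €10,400 (q = 2 of N = 9).
Normalized shortfalls: (20000−9400)/20000 = 0.5300; (20000−10400)/20000 = 0.4800.
Σ = 1.010000. Dividing by the full population N = 9 gives P₁ = 0.1122.

0.1122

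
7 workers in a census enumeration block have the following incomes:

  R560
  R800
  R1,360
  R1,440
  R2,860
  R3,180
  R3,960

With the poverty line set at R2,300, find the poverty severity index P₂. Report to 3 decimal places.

0.186

Below z: R560, R800, R1,360, R1,440 (q = 4 of N = 7).
Normalized shortfalls: (2300−560)/2300 = 0.7565; (2300−800)/2300 = 0.6522; (2300−1360)/2300 = 0.4087; (2300−1440)/2300 = 0.3739.
Squared: 0.5723; 0.4253; 0.1670; 0.1398.
Sum = 1.304499; P₂ = 1.304499 / 7 = 0.186.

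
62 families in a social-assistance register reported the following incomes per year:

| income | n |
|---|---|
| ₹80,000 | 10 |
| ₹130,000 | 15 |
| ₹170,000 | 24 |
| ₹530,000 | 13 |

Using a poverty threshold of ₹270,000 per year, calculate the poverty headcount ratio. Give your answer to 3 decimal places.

0.790

49 of the 62 families have income below ₹270,000.
H = 49/62 = 0.790.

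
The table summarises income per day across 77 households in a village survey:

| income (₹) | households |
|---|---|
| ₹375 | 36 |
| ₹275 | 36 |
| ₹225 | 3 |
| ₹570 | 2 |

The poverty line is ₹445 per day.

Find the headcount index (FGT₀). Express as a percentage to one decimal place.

75 of the 77 households have income below ₹445.
H = 75/77 = 97.4%.

97.4%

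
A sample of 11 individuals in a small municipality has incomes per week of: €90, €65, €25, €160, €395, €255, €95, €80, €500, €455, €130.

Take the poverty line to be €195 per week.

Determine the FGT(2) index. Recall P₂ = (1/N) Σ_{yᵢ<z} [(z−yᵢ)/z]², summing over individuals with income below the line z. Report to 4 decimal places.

Incomes under z: €25, €65, €80, €90, €95, €130, €160 (q = 7 of N = 11).
Gap ratios (z−y)/z: (195−25)/195 = 0.8718; (195−65)/195 = 0.6667; (195−80)/195 = 0.5897; (195−90)/195 = 0.5385; (195−95)/195 = 0.5128; (195−130)/195 = 0.3333; (195−160)/195 = 0.1795.
Squared: 0.7600; 0.4444; 0.3478; 0.2899; 0.2630; 0.1111; 0.0322.
Sum = 2.248521; P₂ = 2.248521 / 11 = 0.2044.

0.2044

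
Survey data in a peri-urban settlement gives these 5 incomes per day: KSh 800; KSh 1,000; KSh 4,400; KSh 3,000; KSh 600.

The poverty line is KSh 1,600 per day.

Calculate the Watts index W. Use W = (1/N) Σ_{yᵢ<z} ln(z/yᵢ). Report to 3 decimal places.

Below the line: KSh 600, KSh 800, KSh 1,000 (q = 3 of N = 5).
Log gaps: ln(1600/600) = 0.9808; ln(1600/800) = 0.6931; ln(1600/1000) = 0.4700.
W = 2.143980 / 5 = 0.429.

0.429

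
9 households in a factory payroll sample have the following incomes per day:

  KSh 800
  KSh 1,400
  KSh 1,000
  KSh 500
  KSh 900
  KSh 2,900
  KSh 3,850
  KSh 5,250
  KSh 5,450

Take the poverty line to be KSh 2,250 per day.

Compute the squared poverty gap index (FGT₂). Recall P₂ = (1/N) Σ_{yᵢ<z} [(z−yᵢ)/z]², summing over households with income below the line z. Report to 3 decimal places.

0.204

Incomes under z: KSh 500, KSh 800, KSh 900, KSh 1,000, KSh 1,400 (q = 5 of N = 9).
Shortfall ratios: (2250−500)/2250 = 0.7778; (2250−800)/2250 = 0.6444; (2250−900)/2250 = 0.6000; (2250−1000)/2250 = 0.5556; (2250−1400)/2250 = 0.3778.
Squared: 0.6049; 0.4153; 0.3600; 0.3086; 0.1427.
Sum = 1.831605; P₂ = 1.831605 / 9 = 0.204.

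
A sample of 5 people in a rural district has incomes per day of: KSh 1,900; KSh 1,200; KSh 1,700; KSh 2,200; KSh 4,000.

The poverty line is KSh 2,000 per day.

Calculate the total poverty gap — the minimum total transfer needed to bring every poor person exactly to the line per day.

KSh 1,200

Incomes under z: KSh 1,200, KSh 1,700, KSh 1,900 (q = 3 of N = 5).
Individual gaps: 2000−1200 = 800; 2000−1700 = 300; 2000−1900 = 100.
Aggregate gap = KSh 1,200.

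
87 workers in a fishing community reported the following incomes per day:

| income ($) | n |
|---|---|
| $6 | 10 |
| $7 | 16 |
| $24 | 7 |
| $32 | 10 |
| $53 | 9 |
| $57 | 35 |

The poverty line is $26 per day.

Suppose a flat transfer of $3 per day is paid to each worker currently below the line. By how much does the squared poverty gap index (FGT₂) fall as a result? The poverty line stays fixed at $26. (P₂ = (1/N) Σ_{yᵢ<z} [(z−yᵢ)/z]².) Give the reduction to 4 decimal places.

Before: below the line — 10×$6, 16×$7, 7×$24; squared poverty gap index (FGT₂) = 0.166701.
After the $3 transfer: below the line — 10×$9, 16×$10; squared poverty gap index (FGT₂) = 0.118785.
Reduction = 0.166701 − 0.118785 = 0.0479.

0.0479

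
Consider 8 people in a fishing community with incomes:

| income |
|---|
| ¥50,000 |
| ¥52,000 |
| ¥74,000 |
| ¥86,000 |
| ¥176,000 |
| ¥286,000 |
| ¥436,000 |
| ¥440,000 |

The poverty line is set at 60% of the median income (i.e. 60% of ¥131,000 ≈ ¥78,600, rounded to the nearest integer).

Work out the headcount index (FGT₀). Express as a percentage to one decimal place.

37.5%

3 of the 8 people have income below ¥78,600.
H = 3/8 = 37.5%.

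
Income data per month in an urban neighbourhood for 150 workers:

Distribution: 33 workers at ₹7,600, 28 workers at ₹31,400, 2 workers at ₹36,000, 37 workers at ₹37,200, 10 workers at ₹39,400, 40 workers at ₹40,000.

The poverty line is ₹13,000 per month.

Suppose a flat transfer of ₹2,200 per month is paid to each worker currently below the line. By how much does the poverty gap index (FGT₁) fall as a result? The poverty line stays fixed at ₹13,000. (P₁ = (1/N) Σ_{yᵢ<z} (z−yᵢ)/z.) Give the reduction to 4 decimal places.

Before: below the line — 33×₹7,600; poverty gap index (FGT₁) = 0.091385.
After the ₹2,200 transfer: below the line — 33×₹9,800; poverty gap index (FGT₁) = 0.054154.
Reduction = 0.091385 − 0.054154 = 0.0372.

0.0372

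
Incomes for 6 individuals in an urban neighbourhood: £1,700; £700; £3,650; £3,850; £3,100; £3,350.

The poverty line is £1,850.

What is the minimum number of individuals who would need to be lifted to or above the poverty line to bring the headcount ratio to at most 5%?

2

2 of the 6 individuals are poor, so H = 2/6 = 0.333.
A headcount ratio of at most 5% allows at most ⌊0.05 × 6⌋ = 0 poor individuals.
So at least 2 − 0 = 2 must be lifted.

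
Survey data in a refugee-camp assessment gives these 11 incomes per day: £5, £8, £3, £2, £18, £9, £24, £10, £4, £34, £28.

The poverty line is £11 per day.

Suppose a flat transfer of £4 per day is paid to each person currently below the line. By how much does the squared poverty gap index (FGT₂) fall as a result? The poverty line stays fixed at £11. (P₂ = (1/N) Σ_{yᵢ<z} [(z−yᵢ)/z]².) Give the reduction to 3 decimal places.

Before: below the line — £2, £3, £4, £5, £8, £9, £10; squared poverty gap index (FGT₂) = 0.18332.
After the £4 transfer: below the line — £6, £7, £8, £9; squared poverty gap index (FGT₂) = 0.04057.
Reduction = 0.18332 − 0.04057 = 0.143.

0.143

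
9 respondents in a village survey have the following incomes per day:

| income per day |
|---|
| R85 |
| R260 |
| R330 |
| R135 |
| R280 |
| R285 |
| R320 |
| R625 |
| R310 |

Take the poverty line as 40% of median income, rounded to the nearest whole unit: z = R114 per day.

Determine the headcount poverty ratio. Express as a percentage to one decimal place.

11.1%

1 of the 9 respondents have income below R114.
H = 1/9 = 11.1%.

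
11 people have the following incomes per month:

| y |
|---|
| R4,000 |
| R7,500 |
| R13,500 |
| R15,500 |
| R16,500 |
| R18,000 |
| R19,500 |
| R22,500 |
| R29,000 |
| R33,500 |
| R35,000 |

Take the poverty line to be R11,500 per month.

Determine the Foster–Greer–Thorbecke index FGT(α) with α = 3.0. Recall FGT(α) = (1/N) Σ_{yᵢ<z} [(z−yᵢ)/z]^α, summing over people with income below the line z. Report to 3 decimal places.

Poor units: R4,000, R7,500 (q = 2 of N = 11).
Relative gaps: (11500−4000)/11500 = 0.6522; (11500−7500)/11500 = 0.3478.
Raised to α = 3.0: 0.27739; 0.04208.
Sum = 0.319471; FGT(3.0) = 0.319471 / 11 = 0.029.

0.029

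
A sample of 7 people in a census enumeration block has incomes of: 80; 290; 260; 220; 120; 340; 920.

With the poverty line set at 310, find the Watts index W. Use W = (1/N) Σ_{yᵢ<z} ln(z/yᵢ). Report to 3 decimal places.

Poor units: 80, 120, 220, 260, 290 (q = 5 of N = 7).
Log shortfalls: ln(310/80) = 1.3545; ln(310/120) = 0.9491; ln(310/220) = 0.3429; ln(310/260) = 0.1759; ln(310/290) = 0.0667.
W = 2.889153 / 7 = 0.413.

0.413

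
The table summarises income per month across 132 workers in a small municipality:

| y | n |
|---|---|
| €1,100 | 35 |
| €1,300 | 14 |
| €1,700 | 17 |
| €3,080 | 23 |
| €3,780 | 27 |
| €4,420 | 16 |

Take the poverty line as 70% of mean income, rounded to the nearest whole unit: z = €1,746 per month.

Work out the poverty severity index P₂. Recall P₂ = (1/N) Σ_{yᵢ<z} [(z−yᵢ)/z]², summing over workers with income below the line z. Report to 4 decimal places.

Below the line: 35×€1,100, 14×€1,300, 17×€1,700 (q = 66 of N = 132).
Shortfall ratios: (1746−1100)/1746 = 0.3700 (×35); (1746−1300)/1746 = 0.2554 (×14); (1746−1700)/1746 = 0.0263 (×17).
Squared: 0.1369 (×35); 0.0653 (×14); 0.0007 (×17).
Sum = 5.716505; P₂ = 5.716505 / 132 = 0.0433.

0.0433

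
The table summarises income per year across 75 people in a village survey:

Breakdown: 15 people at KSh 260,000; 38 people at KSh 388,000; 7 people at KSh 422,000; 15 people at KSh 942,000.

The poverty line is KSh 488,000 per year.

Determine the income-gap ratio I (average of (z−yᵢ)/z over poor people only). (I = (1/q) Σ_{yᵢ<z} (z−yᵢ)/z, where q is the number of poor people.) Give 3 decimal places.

Below the line: 15×KSh 260,000, 38×KSh 388,000, 7×KSh 422,000 (q = 60 of N = 75).
Relative gaps: 0.4672 (×15), 0.2049 (×38), 0.1352 (×7); sum = 15.741803.
The income-gap ratio divides by q (the poor only): 15.741803 / 60 = 0.262.

0.262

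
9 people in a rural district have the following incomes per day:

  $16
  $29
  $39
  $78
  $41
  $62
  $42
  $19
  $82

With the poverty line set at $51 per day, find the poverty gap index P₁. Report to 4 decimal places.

Below the line: $16, $19, $29, $39, $41, $42 (q = 6 of N = 9).
Relative gaps: (51−16)/51 = 0.6863; (51−19)/51 = 0.6275; (51−29)/51 = 0.4314; (51−39)/51 = 0.2353; (51−41)/51 = 0.1961; (51−42)/51 = 0.1765.
Σ = 2.352941. Dividing by the full population N = 9 gives P₁ = 0.2614.

0.2614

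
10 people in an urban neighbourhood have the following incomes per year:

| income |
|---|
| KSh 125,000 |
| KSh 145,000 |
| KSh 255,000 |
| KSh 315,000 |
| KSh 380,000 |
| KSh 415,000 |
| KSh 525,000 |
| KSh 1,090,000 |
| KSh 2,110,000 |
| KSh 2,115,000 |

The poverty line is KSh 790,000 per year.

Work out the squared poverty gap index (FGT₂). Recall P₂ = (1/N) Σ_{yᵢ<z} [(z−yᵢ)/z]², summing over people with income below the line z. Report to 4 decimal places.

Below the line: KSh 125,000, KSh 145,000, KSh 255,000, KSh 315,000, KSh 380,000, KSh 415,000, KSh 525,000 (q = 7 of N = 10).
Normalized shortfalls: (790000−125000)/790000 = 0.8418; (790000−145000)/790000 = 0.8165; (790000−255000)/790000 = 0.6772; (790000−315000)/790000 = 0.6013; (790000−380000)/790000 = 0.5190; (790000−415000)/790000 = 0.4747; (790000−525000)/790000 = 0.3354.
Squared: 0.7086; 0.6666; 0.4586; 0.3615; 0.2693; 0.2253; 0.1125.
Sum = 2.802516; P₂ = 2.802516 / 10 = 0.2803.

0.2803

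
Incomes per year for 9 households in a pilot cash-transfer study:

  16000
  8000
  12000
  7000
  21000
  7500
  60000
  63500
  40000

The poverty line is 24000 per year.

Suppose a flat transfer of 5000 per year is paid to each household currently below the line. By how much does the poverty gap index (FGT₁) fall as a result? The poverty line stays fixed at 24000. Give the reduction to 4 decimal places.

Before: below the line — 7000, 7500, 8000, 12000, 16000, 21000; poverty gap index (FGT₁) = 0.335648.
After the 5000 transfer: below the line — 12000, 12500, 13000, 17000, 21000; poverty gap index (FGT₁) = 0.206019.
Reduction = 0.335648 − 0.206019 = 0.1296.

0.1296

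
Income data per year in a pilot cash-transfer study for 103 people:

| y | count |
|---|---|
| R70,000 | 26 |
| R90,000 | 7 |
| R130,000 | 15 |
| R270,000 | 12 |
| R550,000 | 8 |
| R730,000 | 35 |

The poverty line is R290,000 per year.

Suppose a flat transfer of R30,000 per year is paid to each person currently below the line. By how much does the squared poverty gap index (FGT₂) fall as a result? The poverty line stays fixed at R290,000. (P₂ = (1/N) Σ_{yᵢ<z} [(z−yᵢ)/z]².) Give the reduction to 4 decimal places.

Before: below the line — 26×R70,000, 7×R90,000, 15×R130,000, 12×R270,000; squared poverty gap index (FGT₂) = 0.222481.
After the R30,000 transfer: below the line — 26×R100,000, 7×R120,000, 15×R160,000; squared poverty gap index (FGT₂) = 0.160973.
Reduction = 0.222481 − 0.160973 = 0.0615.

0.0615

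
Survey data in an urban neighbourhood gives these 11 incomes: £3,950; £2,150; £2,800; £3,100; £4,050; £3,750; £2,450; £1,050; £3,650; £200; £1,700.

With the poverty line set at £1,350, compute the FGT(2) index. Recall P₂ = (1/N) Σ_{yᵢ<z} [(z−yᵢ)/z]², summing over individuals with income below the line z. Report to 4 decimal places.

Below the line: £200, £1,050 (q = 2 of N = 11).
Relative gaps: (1350−200)/1350 = 0.8519; (1350−1050)/1350 = 0.2222.
Squared: 0.7257; 0.0494.
Sum = 0.775034; P₂ = 0.775034 / 11 = 0.0705.

0.0705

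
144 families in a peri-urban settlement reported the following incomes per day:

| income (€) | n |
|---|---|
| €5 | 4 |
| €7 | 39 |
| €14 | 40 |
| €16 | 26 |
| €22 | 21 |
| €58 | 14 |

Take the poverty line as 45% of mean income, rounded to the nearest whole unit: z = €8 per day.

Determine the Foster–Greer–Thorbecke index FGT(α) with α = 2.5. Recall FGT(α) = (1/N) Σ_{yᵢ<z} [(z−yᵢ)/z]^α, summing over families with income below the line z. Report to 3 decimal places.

Incomes under z: 4×€5, 39×€7 (q = 43 of N = 144).
Relative gaps: (8−5)/8 = 0.3750 (×4); (8−7)/8 = 0.1250 (×39).
Raised to α = 2.5: 0.08611 (×4); 0.00552 (×39).
Sum = 0.559906; FGT(2.5) = 0.559906 / 144 = 0.004.

0.004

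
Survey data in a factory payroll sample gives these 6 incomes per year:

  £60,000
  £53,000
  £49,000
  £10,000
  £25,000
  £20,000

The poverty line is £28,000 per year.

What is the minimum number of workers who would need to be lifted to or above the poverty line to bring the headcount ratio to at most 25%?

2

3 of the 6 workers are poor, so H = 3/6 = 0.500.
A headcount ratio of at most 25% allows at most ⌊0.25 × 6⌋ = 1 poor workers.
So at least 3 − 1 = 2 must be lifted.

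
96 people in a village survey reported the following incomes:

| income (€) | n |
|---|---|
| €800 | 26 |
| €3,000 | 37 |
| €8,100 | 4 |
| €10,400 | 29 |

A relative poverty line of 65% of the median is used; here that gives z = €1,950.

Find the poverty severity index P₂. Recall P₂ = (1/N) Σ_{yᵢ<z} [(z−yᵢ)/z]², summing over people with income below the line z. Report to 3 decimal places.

Below z: 26×€800 (q = 26 of N = 96).
Gap ratios (z−y)/z: (1950−800)/1950 = 0.5897 (×26).
Squared: 0.3478 (×26).
Sum = 9.042735; P₂ = 9.042735 / 96 = 0.094.

0.094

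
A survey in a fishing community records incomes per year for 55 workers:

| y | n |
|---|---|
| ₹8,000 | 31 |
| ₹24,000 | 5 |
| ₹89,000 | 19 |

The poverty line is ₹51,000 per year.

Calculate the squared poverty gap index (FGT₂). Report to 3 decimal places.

Below z: 31×₹8,000, 5×₹24,000 (q = 36 of N = 55).
Shortfall ratios: (51000−8000)/51000 = 0.8431 (×31); (51000−24000)/51000 = 0.5294 (×5).
Squared: 0.7109 (×31); 0.2803 (×5).
Sum = 23.438677; P₂ = 23.438677 / 55 = 0.426.

0.426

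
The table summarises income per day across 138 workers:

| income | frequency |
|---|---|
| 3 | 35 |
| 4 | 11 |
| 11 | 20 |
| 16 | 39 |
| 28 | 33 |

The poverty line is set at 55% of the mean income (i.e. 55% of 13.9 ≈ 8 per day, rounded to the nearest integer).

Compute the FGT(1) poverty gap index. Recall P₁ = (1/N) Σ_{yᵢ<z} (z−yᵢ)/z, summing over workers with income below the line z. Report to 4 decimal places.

0.1984

Below the line: 35×3, 11×4 (q = 46 of N = 138).
Normalized shortfalls: (8−3)/8 = 0.6250 (×35); (8−4)/8 = 0.5000 (×11).
Sum of shortfalls = 27.375000; P₁ averages over all N: 27.375000 / 138 = 0.1984.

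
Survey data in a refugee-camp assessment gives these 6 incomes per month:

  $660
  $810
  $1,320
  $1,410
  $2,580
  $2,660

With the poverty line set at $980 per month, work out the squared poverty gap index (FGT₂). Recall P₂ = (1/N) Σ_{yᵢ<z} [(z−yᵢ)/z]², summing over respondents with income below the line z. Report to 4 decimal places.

Incomes under z: $660, $810 (q = 2 of N = 6).
Gap ratios (z−y)/z: (980−660)/980 = 0.3265; (980−810)/980 = 0.1735.
Squared: 0.1066; 0.0301.
Sum = 0.136714; P₂ = 0.136714 / 6 = 0.0228.

0.0228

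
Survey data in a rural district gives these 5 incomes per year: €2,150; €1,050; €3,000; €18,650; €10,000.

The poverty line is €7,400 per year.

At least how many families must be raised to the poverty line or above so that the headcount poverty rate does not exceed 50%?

3 of the 5 families are poor, so H = 3/5 = 0.600.
A headcount ratio of at most 50% allows at most ⌊0.50 × 5⌋ = 2 poor families.
So at least 3 − 2 = 1 must be lifted.

1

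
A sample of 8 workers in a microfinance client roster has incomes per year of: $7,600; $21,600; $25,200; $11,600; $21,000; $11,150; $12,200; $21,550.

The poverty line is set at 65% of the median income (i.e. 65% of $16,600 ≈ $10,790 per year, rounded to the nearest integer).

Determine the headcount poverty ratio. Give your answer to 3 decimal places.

0.125

1 of the 8 workers have income below $10,790.
H = 1/8 = 0.125.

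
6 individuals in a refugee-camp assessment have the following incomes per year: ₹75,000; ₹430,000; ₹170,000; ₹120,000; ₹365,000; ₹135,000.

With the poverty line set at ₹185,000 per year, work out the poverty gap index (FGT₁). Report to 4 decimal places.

Incomes under z: ₹75,000, ₹120,000, ₹135,000, ₹170,000 (q = 4 of N = 6).
Gap ratios (z−y)/z: (185000−75000)/185000 = 0.5946; (185000−120000)/185000 = 0.3514; (185000−135000)/185000 = 0.2703; (185000−170000)/185000 = 0.0811.
Sum of shortfalls = 1.297297; P₁ averages over all N: 1.297297 / 6 = 0.2162.

0.2162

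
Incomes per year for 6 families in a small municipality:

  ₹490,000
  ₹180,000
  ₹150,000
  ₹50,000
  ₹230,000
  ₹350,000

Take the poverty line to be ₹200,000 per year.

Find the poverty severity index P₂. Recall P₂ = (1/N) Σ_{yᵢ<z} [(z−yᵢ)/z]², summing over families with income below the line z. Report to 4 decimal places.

0.1058

Incomes under z: ₹50,000, ₹150,000, ₹180,000 (q = 3 of N = 6).
Shortfall ratios: (200000−50000)/200000 = 0.7500; (200000−150000)/200000 = 0.2500; (200000−180000)/200000 = 0.1000.
Squared: 0.5625; 0.0625; 0.0100.
Sum = 0.635000; P₂ = 0.635000 / 6 = 0.1058.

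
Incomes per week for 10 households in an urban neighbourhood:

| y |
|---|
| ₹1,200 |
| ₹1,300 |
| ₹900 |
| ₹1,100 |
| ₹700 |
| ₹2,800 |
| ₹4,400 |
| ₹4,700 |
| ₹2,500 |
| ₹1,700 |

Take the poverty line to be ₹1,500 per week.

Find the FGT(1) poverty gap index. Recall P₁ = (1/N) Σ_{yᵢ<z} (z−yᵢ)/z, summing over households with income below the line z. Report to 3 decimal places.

Incomes under z: ₹700, ₹900, ₹1,100, ₹1,200, ₹1,300 (q = 5 of N = 10).
Relative gaps: (1500−700)/1500 = 0.5333; (1500−900)/1500 = 0.4000; (1500−1100)/1500 = 0.2667; (1500−1200)/1500 = 0.2000; (1500−1300)/1500 = 0.1333.
Σ = 1.533333. Dividing by the full population N = 10 gives P₁ = 0.153.

0.153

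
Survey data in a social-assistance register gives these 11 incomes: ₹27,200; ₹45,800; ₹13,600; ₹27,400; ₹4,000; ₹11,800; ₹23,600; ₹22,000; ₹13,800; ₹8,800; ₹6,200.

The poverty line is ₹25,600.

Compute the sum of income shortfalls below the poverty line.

₹101,000

Below the line: ₹4,000, ₹6,200, ₹8,800, ₹11,800, ₹13,600, ₹13,800, ₹22,000, ₹23,600 (q = 8 of N = 11).
Individual gaps: 25600−4000 = 21600; 25600−6200 = 19400; 25600−8800 = 16800; 25600−11800 = 13800; 25600−13600 = 12000; 25600−13800 = 11800; 25600−22000 = 3600; 25600−23600 = 2000.
Aggregate gap = ₹101,000.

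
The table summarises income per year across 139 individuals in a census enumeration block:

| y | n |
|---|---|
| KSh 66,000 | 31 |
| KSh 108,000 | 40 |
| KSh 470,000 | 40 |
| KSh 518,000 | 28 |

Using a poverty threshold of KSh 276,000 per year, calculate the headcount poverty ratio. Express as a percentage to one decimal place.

51.1%

71 of the 139 individuals have income below KSh 276,000.
H = 71/139 = 51.1%.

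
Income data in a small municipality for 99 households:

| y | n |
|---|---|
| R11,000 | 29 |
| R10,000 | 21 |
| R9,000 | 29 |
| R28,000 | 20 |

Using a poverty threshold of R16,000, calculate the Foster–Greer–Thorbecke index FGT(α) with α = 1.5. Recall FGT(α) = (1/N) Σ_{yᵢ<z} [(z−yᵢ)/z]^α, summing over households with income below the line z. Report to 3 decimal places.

Below the line: 29×R9,000, 21×R10,000, 29×R11,000 (q = 79 of N = 99).
Normalized shortfalls: (16000−9000)/16000 = 0.4375 (×29); (16000−10000)/16000 = 0.3750 (×21); (16000−11000)/16000 = 0.3125 (×29).
Raised to α = 1.5: 0.28938 (×29); 0.22964 (×21); 0.17469 (×29).
Sum = 18.280517; FGT(1.5) = 18.280517 / 99 = 0.185.

0.185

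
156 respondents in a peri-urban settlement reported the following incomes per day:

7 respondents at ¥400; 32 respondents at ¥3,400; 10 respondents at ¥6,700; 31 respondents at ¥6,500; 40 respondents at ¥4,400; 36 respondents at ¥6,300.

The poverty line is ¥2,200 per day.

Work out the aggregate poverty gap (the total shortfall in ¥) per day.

Below the line: 7×¥400 (q = 7 of N = 156).
Individual gaps: 7×(2200−400) = 12600.
Aggregate gap = ¥12,600.

¥12,600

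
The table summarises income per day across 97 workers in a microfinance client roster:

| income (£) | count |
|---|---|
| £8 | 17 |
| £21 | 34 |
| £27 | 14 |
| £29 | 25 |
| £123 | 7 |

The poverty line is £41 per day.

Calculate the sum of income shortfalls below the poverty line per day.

Below z: 17×£8, 34×£21, 14×£27, 25×£29 (q = 90 of N = 97).
Individual gaps: 17×(41−8) = 561; 34×(41−21) = 680; 14×(41−27) = 196; 25×(41−29) = 300.
Aggregate gap = £1,737.

£1,737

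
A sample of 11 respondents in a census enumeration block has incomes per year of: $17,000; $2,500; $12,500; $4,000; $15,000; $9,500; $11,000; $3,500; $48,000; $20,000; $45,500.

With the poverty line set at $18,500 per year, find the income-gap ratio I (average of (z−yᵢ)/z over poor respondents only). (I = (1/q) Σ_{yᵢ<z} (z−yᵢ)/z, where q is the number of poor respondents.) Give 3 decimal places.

0.493

Incomes under z: $2,500, $3,500, $4,000, $9,500, $11,000, $12,500, $15,000, $17,000 (q = 8 of N = 11).
Relative gaps: 0.8649, 0.8108, 0.7838, 0.4865, 0.4054, 0.3243, 0.1892, 0.0811; sum = 3.945946.
The income-gap ratio divides by q (the poor only): 3.945946 / 8 = 0.493.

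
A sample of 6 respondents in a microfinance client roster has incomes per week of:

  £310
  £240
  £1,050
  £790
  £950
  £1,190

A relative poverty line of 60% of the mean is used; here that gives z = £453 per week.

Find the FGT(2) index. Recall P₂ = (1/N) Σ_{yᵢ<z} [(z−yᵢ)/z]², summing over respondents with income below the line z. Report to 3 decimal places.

Poor units: £240, £310 (q = 2 of N = 6).
Relative gaps: (453−240)/453 = 0.4702; (453−310)/453 = 0.3157.
Squared: 0.2211; 0.0996.
Sum = 0.320736; P₂ = 0.320736 / 6 = 0.053.

0.053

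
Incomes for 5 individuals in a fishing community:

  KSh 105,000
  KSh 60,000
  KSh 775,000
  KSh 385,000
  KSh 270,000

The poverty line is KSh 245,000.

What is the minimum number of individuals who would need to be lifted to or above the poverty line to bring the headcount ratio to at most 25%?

1

2 of the 5 individuals are poor, so H = 2/5 = 0.400.
A headcount ratio of at most 25% allows at most ⌊0.25 × 5⌋ = 1 poor individuals.
So at least 2 − 1 = 1 must be lifted.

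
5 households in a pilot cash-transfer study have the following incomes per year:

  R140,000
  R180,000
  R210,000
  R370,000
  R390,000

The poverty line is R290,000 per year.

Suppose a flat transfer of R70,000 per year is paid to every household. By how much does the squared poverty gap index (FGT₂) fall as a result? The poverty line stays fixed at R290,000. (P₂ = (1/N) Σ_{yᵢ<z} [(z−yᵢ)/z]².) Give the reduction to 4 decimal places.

0.0782

Before: below the line — R140,000, R180,000, R210,000; squared poverty gap index (FGT₂) = 0.097503.
After the R70,000 transfer: below the line — R210,000, R250,000, R280,000; squared poverty gap index (FGT₂) = 0.019263.
Reduction = 0.097503 − 0.019263 = 0.0782.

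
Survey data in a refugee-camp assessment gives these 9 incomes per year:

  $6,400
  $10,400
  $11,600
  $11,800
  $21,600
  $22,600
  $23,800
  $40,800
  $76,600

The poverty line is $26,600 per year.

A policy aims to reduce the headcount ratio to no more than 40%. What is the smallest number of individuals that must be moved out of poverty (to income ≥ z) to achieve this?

4

Currently q = 7 of N = 9 are below the line (H = 0.778).
A headcount ratio of at most 40% allows at most ⌊0.40 × 9⌋ = 3 poor individuals.
So at least 7 − 3 = 4 must be lifted.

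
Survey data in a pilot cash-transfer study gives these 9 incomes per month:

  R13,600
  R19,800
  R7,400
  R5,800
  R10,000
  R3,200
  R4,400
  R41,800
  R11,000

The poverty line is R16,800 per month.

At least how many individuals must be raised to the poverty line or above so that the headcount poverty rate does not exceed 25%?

5

Currently q = 7 of N = 9 are below the line (H = 0.778).
A headcount ratio of at most 25% allows at most ⌊0.25 × 9⌋ = 2 poor individuals.
So at least 7 − 2 = 5 must be lifted.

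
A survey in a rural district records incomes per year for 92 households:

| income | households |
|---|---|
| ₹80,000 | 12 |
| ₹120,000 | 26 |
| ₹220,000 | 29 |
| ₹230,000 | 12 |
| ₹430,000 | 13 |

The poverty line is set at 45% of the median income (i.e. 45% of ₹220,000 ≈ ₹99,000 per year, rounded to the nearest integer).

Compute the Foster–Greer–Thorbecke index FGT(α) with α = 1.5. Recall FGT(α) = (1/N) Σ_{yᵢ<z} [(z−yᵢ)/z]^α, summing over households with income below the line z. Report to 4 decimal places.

Poor units: 12×₹80,000 (q = 12 of N = 92).
Normalized shortfalls: (99000−80000)/99000 = 0.1919 (×12).
Raised to α = 1.5: 0.08408 (×12).
Sum = 1.008925; FGT(1.5) = 1.008925 / 92 = 0.0110.

0.0110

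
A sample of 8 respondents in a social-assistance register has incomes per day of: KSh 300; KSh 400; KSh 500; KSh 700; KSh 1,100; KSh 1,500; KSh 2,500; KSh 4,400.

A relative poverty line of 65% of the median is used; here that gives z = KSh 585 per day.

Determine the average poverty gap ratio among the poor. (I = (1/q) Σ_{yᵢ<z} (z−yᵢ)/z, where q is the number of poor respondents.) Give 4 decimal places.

0.3162

Poor units: KSh 300, KSh 400, KSh 500 (q = 3 of N = 8).
Shortfall ratios (z−y)/z: 0.4872, 0.3162, 0.1453; sum = 0.948718.
The income-gap ratio divides by q (the poor only): 0.948718 / 3 = 0.3162.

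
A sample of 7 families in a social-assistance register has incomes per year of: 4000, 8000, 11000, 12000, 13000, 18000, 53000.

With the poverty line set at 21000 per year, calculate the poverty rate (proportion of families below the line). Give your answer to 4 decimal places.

6 of the 7 families have income below 21000.
H = 6/7 = 0.8571.

0.8571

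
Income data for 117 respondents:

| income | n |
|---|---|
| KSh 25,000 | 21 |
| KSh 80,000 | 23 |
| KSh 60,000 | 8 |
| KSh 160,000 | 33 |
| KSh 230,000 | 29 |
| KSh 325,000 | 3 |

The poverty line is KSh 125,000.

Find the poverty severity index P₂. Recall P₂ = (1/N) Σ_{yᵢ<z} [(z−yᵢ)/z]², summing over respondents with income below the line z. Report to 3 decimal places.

Below z: 21×KSh 25,000, 8×KSh 60,000, 23×KSh 80,000 (q = 52 of N = 117).
Normalized shortfalls: (125000−25000)/125000 = 0.8000 (×21); (125000−60000)/125000 = 0.5200 (×8); (125000−80000)/125000 = 0.3600 (×23).
Squared: 0.6400 (×21); 0.2704 (×8); 0.1296 (×23).
Sum = 18.584000; P₂ = 18.584000 / 117 = 0.159.

0.159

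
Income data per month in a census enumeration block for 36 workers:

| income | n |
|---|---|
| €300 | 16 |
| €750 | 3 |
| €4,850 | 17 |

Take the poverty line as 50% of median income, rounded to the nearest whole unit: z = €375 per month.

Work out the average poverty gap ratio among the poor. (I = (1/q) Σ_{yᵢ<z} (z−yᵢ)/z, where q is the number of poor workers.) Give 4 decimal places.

Incomes under z: 16×€300 (q = 16 of N = 36).
Shortfall ratios (z−y)/z: 0.2000 (×16); sum = 3.200000.
The income-gap ratio divides by q (the poor only): 3.200000 / 16 = 0.2000.

0.2000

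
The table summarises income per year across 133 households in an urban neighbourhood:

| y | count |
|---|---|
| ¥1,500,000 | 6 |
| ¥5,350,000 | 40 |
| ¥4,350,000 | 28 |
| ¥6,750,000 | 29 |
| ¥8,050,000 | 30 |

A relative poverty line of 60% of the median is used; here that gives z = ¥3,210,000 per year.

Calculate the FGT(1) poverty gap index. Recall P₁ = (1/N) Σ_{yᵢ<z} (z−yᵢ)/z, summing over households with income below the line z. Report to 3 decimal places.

Poor units: 6×¥1,500,000 (q = 6 of N = 133).
Shortfall ratios: (3210000−1500000)/3210000 = 0.5327 (×6).
Σ = 3.196262. Dividing by the full population N = 133 gives P₁ = 0.024.

0.024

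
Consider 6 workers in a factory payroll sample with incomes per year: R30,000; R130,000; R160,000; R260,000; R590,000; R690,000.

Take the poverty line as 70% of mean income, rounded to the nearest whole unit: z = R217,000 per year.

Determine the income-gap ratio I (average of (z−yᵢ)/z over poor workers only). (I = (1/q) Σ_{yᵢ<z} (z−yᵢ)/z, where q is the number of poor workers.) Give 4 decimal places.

Below z: R30,000, R130,000, R160,000 (q = 3 of N = 6).
Shortfall ratios (z−y)/z: 0.8618, 0.4009, 0.2627; sum = 1.525346.
I averages over the q = 3 poor units only: 1.525346 / 3 = 0.5084.

0.5084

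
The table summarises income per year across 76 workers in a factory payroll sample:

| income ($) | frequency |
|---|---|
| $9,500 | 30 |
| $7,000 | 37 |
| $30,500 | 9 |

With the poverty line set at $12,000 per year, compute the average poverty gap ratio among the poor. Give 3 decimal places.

0.323

Poor units: 37×$7,000, 30×$9,500 (q = 67 of N = 76).
Shortfall ratios (z−y)/z: 0.4167 (×37), 0.2083 (×30); sum = 21.666667.
I averages over the q = 67 poor units only: 21.666667 / 67 = 0.323.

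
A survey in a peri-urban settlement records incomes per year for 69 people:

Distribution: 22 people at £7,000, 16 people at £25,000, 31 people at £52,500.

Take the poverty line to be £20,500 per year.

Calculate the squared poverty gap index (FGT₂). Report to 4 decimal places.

Incomes under z: 22×£7,000 (q = 22 of N = 69).
Relative gaps: (20500−7000)/20500 = 0.6585 (×22).
Squared: 0.4337 (×22).
Sum = 9.540750; P₂ = 9.540750 / 69 = 0.1383.

0.1383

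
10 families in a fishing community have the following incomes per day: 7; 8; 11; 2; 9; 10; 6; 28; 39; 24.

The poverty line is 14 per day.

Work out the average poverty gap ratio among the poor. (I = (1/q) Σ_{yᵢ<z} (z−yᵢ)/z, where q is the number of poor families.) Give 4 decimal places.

0.4592

Below the line: 2, 6, 7, 8, 9, 10, 11 (q = 7 of N = 10).
Shortfall ratios (z−y)/z: 0.8571, 0.5714, 0.5000, 0.4286, 0.3571, 0.2857, 0.2143; sum = 3.214286.
I averages over the q = 7 poor units only: 3.214286 / 7 = 0.4592.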